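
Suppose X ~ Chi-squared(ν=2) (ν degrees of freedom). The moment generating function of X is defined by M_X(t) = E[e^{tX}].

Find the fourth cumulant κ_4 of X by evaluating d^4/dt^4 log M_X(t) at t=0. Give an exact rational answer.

κ_4 = K′′′′(0) = 96

M_X(t) = 1/(1 - 2*t)
K_X(t) = log M_X(t) = -log(1 - 2*t)
K′(t) = -2/(2*t - 1)
K′′(t) = 4/(4*t^2 - 4*t + 1)
K′′′(t) = -16/(8*t^3 - 12*t^2 + 6*t - 1)
K′′′′(t) = 96/(16*t^4 - 32*t^3 + 24*t^2 - 8*t + 1)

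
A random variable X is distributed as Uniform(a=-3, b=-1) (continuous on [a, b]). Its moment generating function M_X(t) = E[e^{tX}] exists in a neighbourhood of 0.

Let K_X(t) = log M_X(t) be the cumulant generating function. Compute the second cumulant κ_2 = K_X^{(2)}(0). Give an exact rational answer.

M_X(t) = (e^(-t) - e^(-3*t))/(2*t)
K_X(t) = log M_X(t) = -log(t) + log(e^(-t) - e^(-3*t)) - log(2)
K′(t) = (-t*e^(2*t) + 3*t - e^(2*t) + 1)/(t*e^(2*t) - t)
K′′(t) = (-4*t^2*e^(2*t) + e^(4*t) - 2*e^(2*t) + 1)/(t^2*e^(4*t) - 2*t^2*e^(2*t) + t^2)

κ_2 = K′′(0) = 1/3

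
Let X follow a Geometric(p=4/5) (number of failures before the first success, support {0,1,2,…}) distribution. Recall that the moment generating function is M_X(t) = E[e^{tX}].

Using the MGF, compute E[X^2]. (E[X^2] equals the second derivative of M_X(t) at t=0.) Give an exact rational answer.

M_X(t) = 4/(5*(1 - e^(t)/5))
M′(t) = 4*e^(t)/(e^(2*t) - 10*e^(t) + 25)
M′′(t) = (-4*e^(2*t) - 20*e^(t))/(e^(3*t) - 15*e^(2*t) + 75*e^(t) - 125)

E[X^2] = M′′(0) = 3/8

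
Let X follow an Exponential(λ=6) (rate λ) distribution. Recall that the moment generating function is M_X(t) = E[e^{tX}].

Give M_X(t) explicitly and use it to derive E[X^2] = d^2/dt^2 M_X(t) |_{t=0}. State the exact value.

E[X^2] = M′′(0) = 1/18

M_X(t) = 6/(6 - t)
M′(t) = 6/(t^2 - 12*t + 36)
M′′(t) = -12/(t^3 - 18*t^2 + 108*t - 216)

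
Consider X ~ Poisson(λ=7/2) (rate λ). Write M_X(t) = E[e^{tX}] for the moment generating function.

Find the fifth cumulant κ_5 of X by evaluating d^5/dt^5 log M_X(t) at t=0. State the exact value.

M_X(t) = e^(7*e^(t)/2 - 7/2)
K_X(t) = log M_X(t) = 7*e^(t)/2 - 7/2
D^5[K](t) = 7*e^(t)/2

κ_5 = D^5[K](0) = 7/2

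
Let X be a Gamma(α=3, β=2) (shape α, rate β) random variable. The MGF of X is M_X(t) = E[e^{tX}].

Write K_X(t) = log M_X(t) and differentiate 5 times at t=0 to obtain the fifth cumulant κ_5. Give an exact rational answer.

M_X(t) = 8/(2 - t)^3
K_X(t) = log M_X(t) = -3*log(2 - t) + 3*log(2)
K′(t) = -3/(t - 2)
K′′(t) = 3/(t^2 - 4*t + 4)
K′′′(t) = -6/(t^3 - 6*t^2 + 12*t - 8)
K′′′′(t) = 18/(t^4 - 8*t^3 + 24*t^2 - 32*t + 16)
K′′′′′(t) = -72/(t^5 - 10*t^4 + 40*t^3 - 80*t^2 + 80*t - 32)

κ_5 = K′′′′′(0) = 9/4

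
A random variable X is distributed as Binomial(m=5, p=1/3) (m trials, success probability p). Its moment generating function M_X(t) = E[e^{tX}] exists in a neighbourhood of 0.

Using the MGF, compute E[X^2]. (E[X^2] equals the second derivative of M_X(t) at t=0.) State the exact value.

M_X(t) = (e^(t)/3 + 2/3)^5
M^(2)(t) = 25*e^(5*t)/243 + 160*e^(4*t)/243 + 40*e^(3*t)/27 + 320*e^(2*t)/243 + 80*e^(t)/243

E[X^2] = M^(2)(0) = 35/9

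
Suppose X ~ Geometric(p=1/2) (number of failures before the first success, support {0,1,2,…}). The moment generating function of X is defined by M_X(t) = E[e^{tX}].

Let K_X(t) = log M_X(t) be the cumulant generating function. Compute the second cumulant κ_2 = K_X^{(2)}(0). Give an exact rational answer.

κ_2 = D^2[K](0) = 2

M_X(t) = 1/(2*(1 - e^(t)/2))
K_X(t) = log M_X(t) = -log(1 - e^(t)/2) - log(2)
D^2[K](t) = 2*e^(t)/(e^(2*t) - 4*e^(t) + 4)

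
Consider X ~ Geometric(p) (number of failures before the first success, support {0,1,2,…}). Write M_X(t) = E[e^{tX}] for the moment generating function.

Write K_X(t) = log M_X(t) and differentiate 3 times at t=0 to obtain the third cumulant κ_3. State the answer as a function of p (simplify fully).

M_X(t) = p/(-(1 - p)*e^(t) + 1)
K_X(t) = log M_X(t) = log(p) - log(-(1 - p)*e^(t) + 1)
dK/dt = (-p*e^(t) + e^(t))/(p*e^(t) - e^(t) + 1)
d^2K/dt^2 = (-p*e^(t) + e^(t))/(p^2*e^(2*t) - 2*p*e^(2*t) + 2*p*e^(t) + e^(2*t) - 2*e^(t) + 1)

κ_3 = d^3K/dt^3 |_{t=0} = (p^2 - 3*p + 2)/p^3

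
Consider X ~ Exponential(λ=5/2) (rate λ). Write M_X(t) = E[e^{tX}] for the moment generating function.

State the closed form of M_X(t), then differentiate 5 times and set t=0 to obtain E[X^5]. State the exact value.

E[X^5] = M^(5)(0) = 768/625

M_X(t) = 5/(2*(5/2 - t))
M^(5)(t) = 19200/(64*t^6 - 960*t^5 + 6000*t^4 - 20000*t^3 + 37500*t^2 - 37500*t + 15625)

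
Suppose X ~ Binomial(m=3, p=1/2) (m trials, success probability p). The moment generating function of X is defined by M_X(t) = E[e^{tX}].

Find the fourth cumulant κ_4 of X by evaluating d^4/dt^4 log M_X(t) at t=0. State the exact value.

κ_4 = D^4[K](0) = -3/8

M_X(t) = (e^(t)/2 + 1/2)^3
K_X(t) = log M_X(t) = 3*log(e^(t)/2 + 1/2)
D^4[K](t) = (3*e^(3*t) - 12*e^(2*t) + 3*e^(t))/(e^(4*t) + 4*e^(3*t) + 6*e^(2*t) + 4*e^(t) + 1)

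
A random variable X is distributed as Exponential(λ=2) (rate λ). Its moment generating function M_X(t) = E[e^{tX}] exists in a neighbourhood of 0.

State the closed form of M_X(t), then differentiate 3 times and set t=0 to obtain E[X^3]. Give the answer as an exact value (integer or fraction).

E[X^3] = M^(3)(0) = 3/4

M_X(t) = 2/(2 - t)
M^(3)(t) = 12/(t^4 - 8*t^3 + 24*t^2 - 32*t + 16)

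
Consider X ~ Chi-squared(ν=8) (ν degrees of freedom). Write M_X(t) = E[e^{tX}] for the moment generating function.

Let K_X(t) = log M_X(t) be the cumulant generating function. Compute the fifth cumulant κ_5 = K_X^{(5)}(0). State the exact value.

M_X(t) = (1 - 2*t)^(-4)
K_X(t) = log M_X(t) = -4*log(1 - 2*t)
D^5[K](t) = -3072/(32*t^5 - 80*t^4 + 80*t^3 - 40*t^2 + 10*t - 1)

κ_5 = D^5[K](0) = 3072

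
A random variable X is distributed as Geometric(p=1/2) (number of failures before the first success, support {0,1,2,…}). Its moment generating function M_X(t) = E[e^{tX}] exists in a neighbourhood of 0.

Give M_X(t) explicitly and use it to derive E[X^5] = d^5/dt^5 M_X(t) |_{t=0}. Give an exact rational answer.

E[X^5] = D^5[M](0) = 541

M_X(t) = 1/(2*(1 - e^(t)/2))
D^5[M](t) = (e^(5*t) + 52*e^(4*t) + 264*e^(3*t) + 208*e^(2*t) + 16*e^(t))/(e^(6*t) - 12*e^(5*t) + 60*e^(4*t) - 160*e^(3*t) + 240*e^(2*t) - 192*e^(t) + 64)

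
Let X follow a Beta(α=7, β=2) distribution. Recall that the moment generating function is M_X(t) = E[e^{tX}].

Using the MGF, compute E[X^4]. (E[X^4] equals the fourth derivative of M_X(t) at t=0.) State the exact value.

E[X^4] = D^4[M](0) = 14/33

M_X(t) = ₁F₁(7; 9; t)
D^4[M](t) = 14*₁F₁(11; 13; t)/33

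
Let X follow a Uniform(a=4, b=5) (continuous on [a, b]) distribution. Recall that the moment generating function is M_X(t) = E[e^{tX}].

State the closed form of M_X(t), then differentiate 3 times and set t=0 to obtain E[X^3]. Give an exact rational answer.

M_X(t) = (e^(5*t) - e^(4*t))/t
D^3[M](t) = (125*t^3*e^(5*t) - 64*t^3*e^(4*t) - 75*t^2*e^(5*t) + 48*t^2*e^(4*t) + 30*t*e^(5*t) - 24*t*e^(4*t) - 6*e^(5*t) + 6*e^(4*t))/t^4

E[X^3] = D^3[M](0) = 369/4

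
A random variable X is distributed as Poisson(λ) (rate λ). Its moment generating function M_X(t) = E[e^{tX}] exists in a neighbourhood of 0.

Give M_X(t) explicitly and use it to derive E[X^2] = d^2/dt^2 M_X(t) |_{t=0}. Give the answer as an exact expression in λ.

M_X(t) = e^(λ*(e^(t) - 1))
D^2[M](t) = (λ^2*e^(2*t)*e^(λ*e^(t)) + λ*e^(t)*e^(λ*e^(t)))*e^(-λ)

E[X^2] = D^2[M](0) = λ*(λ + 1)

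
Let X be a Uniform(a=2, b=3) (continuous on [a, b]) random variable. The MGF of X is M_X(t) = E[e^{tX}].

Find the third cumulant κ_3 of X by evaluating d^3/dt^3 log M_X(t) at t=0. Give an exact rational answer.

M_X(t) = (e^(3*t) - e^(2*t))/t
K_X(t) = log M_X(t) = -log(t) + log(e^(3*t) - e^(2*t))
K^(3)(t) = (t^3*e^(2*t) + t^3*e^(t) - 2*e^(3*t) + 6*e^(2*t) - 6*e^(t) + 2)/(t^3*e^(3*t) - 3*t^3*e^(2*t) + 3*t^3*e^(t) - t^3)

κ_3 = K^(3)(0) = 0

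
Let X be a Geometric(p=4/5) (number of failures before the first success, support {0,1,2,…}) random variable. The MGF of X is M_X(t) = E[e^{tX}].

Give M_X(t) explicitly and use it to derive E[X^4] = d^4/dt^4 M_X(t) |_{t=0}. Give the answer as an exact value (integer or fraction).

M_X(t) = 4/(5*(1 - e^(t)/5))
dM/dt = 4*e^(t)/(e^(2*t) - 10*e^(t) + 25)
d^2M/dt^2 = (-4*e^(2*t) - 20*e^(t))/(e^(3*t) - 15*e^(2*t) + 75*e^(t) - 125)
d^3M/dt^3 = (4*e^(3*t) + 80*e^(2*t) + 100*e^(t))/(e^(4*t) - 20*e^(3*t) + 150*e^(2*t) - 500*e^(t) + 625)
d^4M/dt^4 = (-4*e^(4*t) - 220*e^(3*t) - 1100*e^(2*t) - 500*e^(t))/(e^(5*t) - 25*e^(4*t) + 250*e^(3*t) - 1250*e^(2*t) + 3125*e^(t) - 3125)

E[X^4] = d^4M/dt^4 |_{t=0} = 57/32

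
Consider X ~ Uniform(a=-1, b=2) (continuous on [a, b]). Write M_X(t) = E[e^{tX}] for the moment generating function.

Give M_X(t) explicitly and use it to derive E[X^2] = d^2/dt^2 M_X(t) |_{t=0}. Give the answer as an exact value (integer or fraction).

M_X(t) = (e^(2*t) - e^(-t))/(3*t)
M^(2)(t) = (4*t^2*e^(3*t) - t^2 - 4*t*e^(3*t) - 2*t + 2*e^(3*t) - 2)*e^(-t)/(3*t^3)

E[X^2] = M^(2)(0) = 1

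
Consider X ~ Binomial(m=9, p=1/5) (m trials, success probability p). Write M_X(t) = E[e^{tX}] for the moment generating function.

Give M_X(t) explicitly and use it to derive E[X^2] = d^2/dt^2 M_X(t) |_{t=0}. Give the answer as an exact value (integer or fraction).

E[X^2] = M^(2)(0) = 117/25

M_X(t) = (e^(t)/5 + 4/5)^9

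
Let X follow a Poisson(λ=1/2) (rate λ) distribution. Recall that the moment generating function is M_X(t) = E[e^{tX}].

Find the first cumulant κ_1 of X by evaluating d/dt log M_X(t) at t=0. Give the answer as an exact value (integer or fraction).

κ_1 = K^(1)(0) = 1/2

M_X(t) = e^(e^(t)/2 - 1/2)
K_X(t) = log M_X(t) = e^(t)/2 - 1/2
K^(1)(t) = e^(t)/2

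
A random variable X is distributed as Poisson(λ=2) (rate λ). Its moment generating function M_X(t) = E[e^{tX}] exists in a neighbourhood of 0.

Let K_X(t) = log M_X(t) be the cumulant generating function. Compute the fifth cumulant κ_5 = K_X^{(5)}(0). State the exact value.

M_X(t) = e^(2*e^(t) - 2)
K_X(t) = log M_X(t) = 2*e^(t) - 2
K′(t) = 2*e^(t)
K′′(t) = 2*e^(t)
K′′′(t) = 2*e^(t)
K′′′′(t) = 2*e^(t)
K′′′′′(t) = 2*e^(t)

κ_5 = K′′′′′(0) = 2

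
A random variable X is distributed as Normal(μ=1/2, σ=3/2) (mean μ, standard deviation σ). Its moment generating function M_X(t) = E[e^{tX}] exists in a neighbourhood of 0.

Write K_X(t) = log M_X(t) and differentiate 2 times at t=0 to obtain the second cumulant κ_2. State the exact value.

M_X(t) = e^(9*t^2/8 + t/2)
K_X(t) = log M_X(t) = 9*t^2/8 + t/2
D^2[K](t) = 9/4

κ_2 = D^2[K](0) = 9/4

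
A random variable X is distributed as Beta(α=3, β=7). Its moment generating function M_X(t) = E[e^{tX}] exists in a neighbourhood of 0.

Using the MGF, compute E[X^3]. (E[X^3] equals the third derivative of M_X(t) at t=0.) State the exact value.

E[X^3] = d^3M/dt^3 |_{t=0} = 1/22

M_X(t) = ₁F₁(3; 10; t)
dM/dt = 3*₁F₁(4; 11; t)/10
d^2M/dt^2 = 6*₁F₁(5; 12; t)/55
d^3M/dt^3 = ₁F₁(6; 13; t)/22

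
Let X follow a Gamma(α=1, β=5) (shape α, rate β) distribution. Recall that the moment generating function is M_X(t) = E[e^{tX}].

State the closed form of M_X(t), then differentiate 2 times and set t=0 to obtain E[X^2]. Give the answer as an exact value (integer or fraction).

M_X(t) = 5/(5 - t)
M^(2)(t) = -10/(t^3 - 15*t^2 + 75*t - 125)

E[X^2] = M^(2)(0) = 2/25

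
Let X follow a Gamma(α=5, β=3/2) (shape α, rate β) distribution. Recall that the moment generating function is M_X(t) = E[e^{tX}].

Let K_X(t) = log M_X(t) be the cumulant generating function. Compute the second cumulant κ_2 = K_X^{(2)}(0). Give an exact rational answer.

M_X(t) = 243/(32*(3/2 - t)^5)
K_X(t) = log M_X(t) = -5*log(3/2 - t) - 5*log(2) + 5*log(3)
K′(t) = -10/(2*t - 3)
K′′(t) = 20/(4*t^2 - 12*t + 9)

κ_2 = K′′(0) = 20/9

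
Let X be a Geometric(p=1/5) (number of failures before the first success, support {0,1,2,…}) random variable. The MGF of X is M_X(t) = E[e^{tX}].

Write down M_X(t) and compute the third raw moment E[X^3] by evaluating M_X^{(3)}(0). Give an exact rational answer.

E[X^3] = d^3M/dt^3 |_{t=0} = 484

M_X(t) = 1/(5*(1 - 4*e^(t)/5))
dM/dt = 4*e^(t)/(16*e^(2*t) - 40*e^(t) + 25)
d^2M/dt^2 = (-16*e^(2*t) - 20*e^(t))/(64*e^(3*t) - 240*e^(2*t) + 300*e^(t) - 125)
d^3M/dt^3 = (64*e^(3*t) + 320*e^(2*t) + 100*e^(t))/(256*e^(4*t) - 1280*e^(3*t) + 2400*e^(2*t) - 2000*e^(t) + 625)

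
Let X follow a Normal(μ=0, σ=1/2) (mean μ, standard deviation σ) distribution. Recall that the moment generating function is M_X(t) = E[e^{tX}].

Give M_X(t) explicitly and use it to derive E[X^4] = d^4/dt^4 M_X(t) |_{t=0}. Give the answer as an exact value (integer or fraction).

E[X^4] = M^(4)(0) = 3/16

M_X(t) = e^(t^2/8)
M^(4)(t) = t^4*e^(t^2/8)/256 + 3*t^2*e^(t^2/8)/32 + 3*e^(t^2/8)/16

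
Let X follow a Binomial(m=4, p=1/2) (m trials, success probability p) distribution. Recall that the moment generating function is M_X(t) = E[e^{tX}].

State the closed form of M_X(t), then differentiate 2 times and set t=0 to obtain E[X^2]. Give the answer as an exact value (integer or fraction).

E[X^2] = d^2M/dt^2 |_{t=0} = 5

M_X(t) = (e^(t)/2 + 1/2)^4
dM/dt = e^(4*t)/4 + 3*e^(3*t)/4 + 3*e^(2*t)/4 + e^(t)/4
d^2M/dt^2 = e^(4*t) + 9*e^(3*t)/4 + 3*e^(2*t)/2 + e^(t)/4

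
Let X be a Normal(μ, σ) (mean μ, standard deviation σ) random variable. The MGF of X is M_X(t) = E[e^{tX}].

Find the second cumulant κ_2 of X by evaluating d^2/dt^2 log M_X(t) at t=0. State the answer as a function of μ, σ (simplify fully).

κ_2 = K^(2)(0) = σ^2

M_X(t) = e^(μ*t + σ^2*t^2/2)
K_X(t) = log M_X(t) = μ*t + σ^2*t^2/2
K^(2)(t) = σ^2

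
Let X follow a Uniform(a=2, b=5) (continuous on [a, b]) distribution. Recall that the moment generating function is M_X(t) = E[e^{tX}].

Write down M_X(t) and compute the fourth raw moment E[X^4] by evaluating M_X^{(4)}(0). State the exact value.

M_X(t) = (e^(5*t) - e^(2*t))/(3*t)

E[X^4] = D^4[M](0) = 1031/5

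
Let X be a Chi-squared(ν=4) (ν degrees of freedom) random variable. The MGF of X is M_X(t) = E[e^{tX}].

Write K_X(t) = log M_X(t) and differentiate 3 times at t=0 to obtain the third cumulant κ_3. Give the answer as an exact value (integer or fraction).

M_X(t) = (1 - 2*t)^(-2)
K_X(t) = log M_X(t) = -2*log(1 - 2*t)
K′(t) = -4/(2*t - 1)
K′′(t) = 8/(4*t^2 - 4*t + 1)
K′′′(t) = -32/(8*t^3 - 12*t^2 + 6*t - 1)

κ_3 = K′′′(0) = 32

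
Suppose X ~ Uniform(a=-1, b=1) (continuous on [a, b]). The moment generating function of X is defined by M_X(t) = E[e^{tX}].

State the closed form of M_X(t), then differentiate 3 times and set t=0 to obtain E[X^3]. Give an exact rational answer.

E[X^3] = d^3M/dt^3 |_{t=0} = 0

M_X(t) = (e^(t) - e^(-t))/(2*t)
dM/dt = (t*e^(2*t) + t - e^(2*t) + 1)*e^(-t)/(2*t^2)
d^2M/dt^2 = (t^2*e^(2*t) - t^2 - 2*t*e^(2*t) - 2*t + 2*e^(2*t) - 2)*e^(-t)/(2*t^3)
d^3M/dt^3 = (t^3*e^(2*t) + t^3 - 3*t^2*e^(2*t) + 3*t^2 + 6*t*e^(2*t) + 6*t - 6*e^(2*t) + 6)*e^(-t)/(2*t^4)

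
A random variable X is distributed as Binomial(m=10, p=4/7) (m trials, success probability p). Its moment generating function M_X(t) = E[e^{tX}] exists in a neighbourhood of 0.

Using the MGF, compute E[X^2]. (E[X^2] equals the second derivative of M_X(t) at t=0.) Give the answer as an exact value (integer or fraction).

M_X(t) = (4*e^(t)/7 + 3/7)^10

E[X^2] = M′′(0) = 1720/49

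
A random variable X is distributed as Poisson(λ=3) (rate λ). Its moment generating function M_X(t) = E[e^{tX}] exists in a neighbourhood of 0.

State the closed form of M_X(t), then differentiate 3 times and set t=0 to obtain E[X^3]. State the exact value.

M_X(t) = e^(3*e^(t) - 3)
M^(3)(t) = (27*e^(3*t)*e^(3*e^(t)) + 27*e^(2*t)*e^(3*e^(t)) + 3*e^(t)*e^(3*e^(t)))*e^(-3)

E[X^3] = M^(3)(0) = 57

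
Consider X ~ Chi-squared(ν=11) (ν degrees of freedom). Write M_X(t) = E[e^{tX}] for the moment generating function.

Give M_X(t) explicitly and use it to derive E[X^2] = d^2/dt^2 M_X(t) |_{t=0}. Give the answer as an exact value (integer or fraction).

M_X(t) = (1 - 2*t)^(-11/2)
M′(t) = 11/(64*t^6*√(1 - 2*t) - 192*t^5*√(1 - 2*t) + 240*t^4*√(1 - 2*t) - 160*t^3*√(1 - 2*t) + 60*t^2*√(1 - 2*t) - 12*t*√(1 - 2*t) + √(1 - 2*t))
M′′(t) = -143/(128*t^7*√(1 - 2*t) - 448*t^6*√(1 - 2*t) + 672*t^5*√(1 - 2*t) - 560*t^4*√(1 - 2*t) + 280*t^3*√(1 - 2*t) - 84*t^2*√(1 - 2*t) + 14*t*√(1 - 2*t) - √(1 - 2*t))

E[X^2] = M′′(0) = 143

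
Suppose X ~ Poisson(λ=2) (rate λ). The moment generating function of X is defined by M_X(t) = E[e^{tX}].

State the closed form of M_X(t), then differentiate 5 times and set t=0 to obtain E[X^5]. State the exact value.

E[X^5] = D^5[M](0) = 454

M_X(t) = e^(2*e^(t) - 2)
D^5[M](t) = (32*e^(5*t)*e^(2*e^(t)) + 160*e^(4*t)*e^(2*e^(t)) + 200*e^(3*t)*e^(2*e^(t)) + 60*e^(2*t)*e^(2*e^(t)) + 2*e^(t)*e^(2*e^(t)))*e^(-2)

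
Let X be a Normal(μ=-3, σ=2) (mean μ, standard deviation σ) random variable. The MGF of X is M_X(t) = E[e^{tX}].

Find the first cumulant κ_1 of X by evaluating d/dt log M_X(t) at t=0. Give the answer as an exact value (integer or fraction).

M_X(t) = e^(2*t^2 - 3*t)
K_X(t) = log M_X(t) = 2*t^2 - 3*t
D[K](t) = 4*t - 3

κ_1 = D[K](0) = -3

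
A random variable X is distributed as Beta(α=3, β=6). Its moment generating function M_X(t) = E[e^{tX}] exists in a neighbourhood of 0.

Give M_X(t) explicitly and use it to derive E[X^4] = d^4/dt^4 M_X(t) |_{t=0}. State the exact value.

M_X(t) = ₁F₁(3; 9; t)
D^4[M](t) = ₁F₁(7; 13; t)/33

E[X^4] = D^4[M](0) = 1/33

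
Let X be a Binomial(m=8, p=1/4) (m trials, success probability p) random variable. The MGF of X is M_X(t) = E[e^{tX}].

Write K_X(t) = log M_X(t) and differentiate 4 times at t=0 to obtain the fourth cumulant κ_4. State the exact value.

M_X(t) = (e^(t)/4 + 3/4)^8
K_X(t) = log M_X(t) = 8*log(e^(t)/4 + 3/4)
D^4[K](t) = (24*e^(3*t) - 288*e^(2*t) + 216*e^(t))/(e^(4*t) + 12*e^(3*t) + 54*e^(2*t) + 108*e^(t) + 81)

κ_4 = D^4[K](0) = -3/16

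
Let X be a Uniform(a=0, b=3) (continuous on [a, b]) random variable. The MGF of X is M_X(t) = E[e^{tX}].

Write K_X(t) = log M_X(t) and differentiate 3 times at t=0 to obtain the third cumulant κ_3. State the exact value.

M_X(t) = (e^(3*t) - 1)/(3*t)
K_X(t) = log M_X(t) = -log(t) + log(e^(3*t) - 1) - log(3)
K^(3)(t) = (27*t^3*e^(6*t) + 27*t^3*e^(3*t) - 2*e^(9*t) + 6*e^(6*t) - 6*e^(3*t) + 2)/(t^3*e^(9*t) - 3*t^3*e^(6*t) + 3*t^3*e^(3*t) - t^3)

κ_3 = K^(3)(0) = 0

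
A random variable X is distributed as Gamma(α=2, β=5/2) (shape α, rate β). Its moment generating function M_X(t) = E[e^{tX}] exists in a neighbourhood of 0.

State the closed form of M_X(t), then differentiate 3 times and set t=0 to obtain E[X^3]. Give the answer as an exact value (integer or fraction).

M_X(t) = 25/(4*(5/2 - t)^2)
D^3[M](t) = -4800/(32*t^5 - 400*t^4 + 2000*t^3 - 5000*t^2 + 6250*t - 3125)

E[X^3] = D^3[M](0) = 192/125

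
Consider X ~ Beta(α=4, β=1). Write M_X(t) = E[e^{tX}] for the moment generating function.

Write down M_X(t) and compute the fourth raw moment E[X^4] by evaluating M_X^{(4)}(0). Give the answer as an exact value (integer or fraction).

E[X^4] = D^4[M](0) = 1/2

M_X(t) = ₁F₁(4; 5; t)
D^4[M](t) = ₁F₁(8; 9; t)/2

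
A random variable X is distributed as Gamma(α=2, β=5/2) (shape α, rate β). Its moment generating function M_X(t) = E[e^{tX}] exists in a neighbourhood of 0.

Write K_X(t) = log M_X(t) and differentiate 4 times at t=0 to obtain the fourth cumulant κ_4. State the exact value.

κ_4 = K′′′′(0) = 192/625

M_X(t) = 25/(4*(5/2 - t)^2)
K_X(t) = log M_X(t) = -2*log(5/2 - t) - 2*log(2) + 2*log(5)
K′(t) = -4/(2*t - 5)
K′′(t) = 8/(4*t^2 - 20*t + 25)
K′′′(t) = -32/(8*t^3 - 60*t^2 + 150*t - 125)
K′′′′(t) = 192/(16*t^4 - 160*t^3 + 600*t^2 - 1000*t + 625)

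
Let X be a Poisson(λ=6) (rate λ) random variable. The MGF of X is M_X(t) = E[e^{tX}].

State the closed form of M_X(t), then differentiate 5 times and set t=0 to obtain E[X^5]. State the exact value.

E[X^5] = M^(5)(0) = 26682

M_X(t) = e^(6*e^(t) - 6)
M^(5)(t) = (7776*e^(5*t)*e^(6*e^(t)) + 12960*e^(4*t)*e^(6*e^(t)) + 5400*e^(3*t)*e^(6*e^(t)) + 540*e^(2*t)*e^(6*e^(t)) + 6*e^(t)*e^(6*e^(t)))*e^(-6)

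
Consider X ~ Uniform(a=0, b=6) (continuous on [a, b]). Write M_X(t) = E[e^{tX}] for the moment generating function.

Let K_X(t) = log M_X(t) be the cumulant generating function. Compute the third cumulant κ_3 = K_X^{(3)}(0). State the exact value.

κ_3 = K^(3)(0) = 0

M_X(t) = (e^(6*t) - 1)/(6*t)
K_X(t) = log M_X(t) = -log(t) + log(e^(6*t) - 1) - log(6)
K^(3)(t) = (216*t^3*e^(12*t) + 216*t^3*e^(6*t) - 2*e^(18*t) + 6*e^(12*t) - 6*e^(6*t) + 2)/(t^3*e^(18*t) - 3*t^3*e^(12*t) + 3*t^3*e^(6*t) - t^3)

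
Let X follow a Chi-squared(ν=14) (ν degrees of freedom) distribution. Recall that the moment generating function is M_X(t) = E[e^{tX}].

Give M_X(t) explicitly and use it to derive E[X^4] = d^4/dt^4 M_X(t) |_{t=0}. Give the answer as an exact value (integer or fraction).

E[X^4] = D^4[M](0) = 80640

M_X(t) = (1 - 2*t)^(-7)
D^4[M](t) = -80640/(2048*t^11 - 11264*t^10 + 28160*t^9 - 42240*t^8 + 42240*t^7 - 29568*t^6 + 14784*t^5 - 5280*t^4 + 1320*t^3 - 220*t^2 + 22*t - 1)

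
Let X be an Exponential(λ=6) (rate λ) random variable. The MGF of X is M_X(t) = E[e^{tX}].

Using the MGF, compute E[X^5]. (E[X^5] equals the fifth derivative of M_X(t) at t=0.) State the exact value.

E[X^5] = M′′′′′(0) = 5/324

M_X(t) = 6/(6 - t)
M′(t) = 6/(t^2 - 12*t + 36)
M′′(t) = -12/(t^3 - 18*t^2 + 108*t - 216)
M′′′(t) = 36/(t^4 - 24*t^3 + 216*t^2 - 864*t + 1296)
M′′′′(t) = -144/(t^5 - 30*t^4 + 360*t^3 - 2160*t^2 + 6480*t - 7776)
M′′′′′(t) = 720/(t^6 - 36*t^5 + 540*t^4 - 4320*t^3 + 19440*t^2 - 46656*t + 46656)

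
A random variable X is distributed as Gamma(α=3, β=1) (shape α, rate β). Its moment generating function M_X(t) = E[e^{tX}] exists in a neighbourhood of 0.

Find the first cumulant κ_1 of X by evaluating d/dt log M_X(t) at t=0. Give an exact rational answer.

M_X(t) = (1 - t)^(-3)
K_X(t) = log M_X(t) = -3*log(1 - t)
K′(t) = -3/(t - 1)

κ_1 = K′(0) = 3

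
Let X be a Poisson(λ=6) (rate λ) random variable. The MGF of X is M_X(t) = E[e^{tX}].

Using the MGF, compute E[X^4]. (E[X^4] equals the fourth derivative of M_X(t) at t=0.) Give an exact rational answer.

E[X^4] = M′′′′(0) = 2850

M_X(t) = e^(6*e^(t) - 6)
M′(t) = 6*e^(-6)*e^(t)*e^(6*e^(t))
M′′(t) = (36*e^(2*t)*e^(6*e^(t)) + 6*e^(t)*e^(6*e^(t)))*e^(-6)
M′′′(t) = (216*e^(3*t)*e^(6*e^(t)) + 108*e^(2*t)*e^(6*e^(t)) + 6*e^(t)*e^(6*e^(t)))*e^(-6)
M′′′′(t) = (1296*e^(4*t)*e^(6*e^(t)) + 1296*e^(3*t)*e^(6*e^(t)) + 252*e^(2*t)*e^(6*e^(t)) + 6*e^(t)*e^(6*e^(t)))*e^(-6)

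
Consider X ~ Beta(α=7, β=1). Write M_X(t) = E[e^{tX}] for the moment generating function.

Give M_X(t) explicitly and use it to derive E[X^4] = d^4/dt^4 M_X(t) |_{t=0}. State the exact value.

E[X^4] = M^(4)(0) = 7/11

M_X(t) = ₁F₁(7; 8; t)
M^(4)(t) = 7*₁F₁(11; 12; t)/11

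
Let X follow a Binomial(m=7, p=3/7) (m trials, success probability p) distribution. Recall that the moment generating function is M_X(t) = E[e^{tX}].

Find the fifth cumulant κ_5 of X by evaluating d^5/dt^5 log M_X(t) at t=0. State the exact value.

κ_5 = D^5[K](0) = -1140/2401

M_X(t) = (3*e^(t)/7 + 4/7)^7
K_X(t) = log M_X(t) = 7*log(3*e^(t)/7 + 4/7)
D^5[K](t) = (-2268*e^(4*t) + 33264*e^(3*t) - 44352*e^(2*t) + 5376*e^(t))/(243*e^(5*t) + 1620*e^(4*t) + 4320*e^(3*t) + 5760*e^(2*t) + 3840*e^(t) + 1024)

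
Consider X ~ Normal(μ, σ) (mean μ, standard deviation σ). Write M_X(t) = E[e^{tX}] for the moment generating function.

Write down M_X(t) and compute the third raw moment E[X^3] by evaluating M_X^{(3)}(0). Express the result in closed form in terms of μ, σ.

E[X^3] = d^3M/dt^3 |_{t=0} = μ*(μ^2 + 3*σ^2)

M_X(t) = e^(μ*t + σ^2*t^2/2)
dM/dt = μ*e^(μ*t)*e^(σ^2*t^2/2) + σ^2*t*e^(μ*t)*e^(σ^2*t^2/2)
d^2M/dt^2 = μ^2*e^(μ*t)*e^(σ^2*t^2/2) + 2*μ*σ^2*t*e^(μ*t)*e^(σ^2*t^2/2) + σ^4*t^2*e^(μ*t)*e^(σ^2*t^2/2) + σ^2*e^(μ*t)*e^(σ^2*t^2/2)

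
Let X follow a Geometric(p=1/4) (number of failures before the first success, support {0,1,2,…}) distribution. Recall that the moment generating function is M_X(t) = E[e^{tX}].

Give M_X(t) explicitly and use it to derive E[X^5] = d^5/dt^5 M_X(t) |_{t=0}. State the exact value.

E[X^5] = M^(5)(0) = 52923

M_X(t) = 1/(4*(1 - 3*e^(t)/4))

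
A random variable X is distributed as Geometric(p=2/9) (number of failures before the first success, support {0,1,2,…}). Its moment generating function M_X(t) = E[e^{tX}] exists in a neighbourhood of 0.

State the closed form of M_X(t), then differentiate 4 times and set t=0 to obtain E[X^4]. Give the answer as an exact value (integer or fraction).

E[X^4] = d^4M/dt^4 |_{t=0} = 5320

M_X(t) = 2/(9*(1 - 7*e^(t)/9))
dM/dt = 14*e^(t)/(49*e^(2*t) - 126*e^(t) + 81)
d^2M/dt^2 = (-98*e^(2*t) - 126*e^(t))/(343*e^(3*t) - 1323*e^(2*t) + 1701*e^(t) - 729)
d^3M/dt^3 = (686*e^(3*t) + 3528*e^(2*t) + 1134*e^(t))/(2401*e^(4*t) - 12348*e^(3*t) + 23814*e^(2*t) - 20412*e^(t) + 6561)
d^4M/dt^4 = (-4802*e^(4*t) - 67914*e^(3*t) - 87318*e^(2*t) - 10206*e^(t))/(16807*e^(5*t) - 108045*e^(4*t) + 277830*e^(3*t) - 357210*e^(2*t) + 229635*e^(t) - 59049)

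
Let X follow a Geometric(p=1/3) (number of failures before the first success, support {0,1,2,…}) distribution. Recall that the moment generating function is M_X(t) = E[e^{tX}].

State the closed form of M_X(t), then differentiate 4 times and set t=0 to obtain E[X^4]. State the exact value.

E[X^4] = M^(4)(0) = 730

M_X(t) = 1/(3*(1 - 2*e^(t)/3))
M^(4)(t) = (-16*e^(4*t) - 264*e^(3*t) - 396*e^(2*t) - 54*e^(t))/(32*e^(5*t) - 240*e^(4*t) + 720*e^(3*t) - 1080*e^(2*t) + 810*e^(t) - 243)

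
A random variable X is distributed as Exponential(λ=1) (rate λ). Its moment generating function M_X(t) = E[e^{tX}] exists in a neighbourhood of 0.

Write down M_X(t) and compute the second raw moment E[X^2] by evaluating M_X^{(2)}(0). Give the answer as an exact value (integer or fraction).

M_X(t) = 1/(1 - t)
D^2[M](t) = -2/(t^3 - 3*t^2 + 3*t - 1)

E[X^2] = D^2[M](0) = 2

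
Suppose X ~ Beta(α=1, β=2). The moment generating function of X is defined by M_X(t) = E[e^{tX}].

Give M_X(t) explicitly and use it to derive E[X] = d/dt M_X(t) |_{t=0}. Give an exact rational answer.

E[X] = M^(1)(0) = 1/3

M_X(t) = ₁F₁(1; 3; t)
M^(1)(t) = ₁F₁(2; 4; t)/3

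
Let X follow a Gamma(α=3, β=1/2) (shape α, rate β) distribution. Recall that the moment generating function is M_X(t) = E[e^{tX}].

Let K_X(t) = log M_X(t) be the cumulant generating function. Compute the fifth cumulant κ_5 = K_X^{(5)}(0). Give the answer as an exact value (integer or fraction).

κ_5 = K′′′′′(0) = 2304

M_X(t) = 1/(8*(1/2 - t)^3)
K_X(t) = log M_X(t) = -3*log(1/2 - t) - 3*log(2)
K′(t) = -6/(2*t - 1)
K′′(t) = 12/(4*t^2 - 4*t + 1)
K′′′(t) = -48/(8*t^3 - 12*t^2 + 6*t - 1)
K′′′′(t) = 288/(16*t^4 - 32*t^3 + 24*t^2 - 8*t + 1)
K′′′′′(t) = -2304/(32*t^5 - 80*t^4 + 80*t^3 - 40*t^2 + 10*t - 1)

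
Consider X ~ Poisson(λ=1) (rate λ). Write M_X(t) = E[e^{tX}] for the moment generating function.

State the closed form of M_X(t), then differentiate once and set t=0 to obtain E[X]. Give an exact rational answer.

M_X(t) = e^(e^(t) - 1)
M′(t) = e^(-1)*e^(t)*e^(e^(t))

E[X] = M′(0) = 1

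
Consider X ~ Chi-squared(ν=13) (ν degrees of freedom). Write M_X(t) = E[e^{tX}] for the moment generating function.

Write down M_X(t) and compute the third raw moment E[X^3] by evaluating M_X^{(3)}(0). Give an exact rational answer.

M_X(t) = (1 - 2*t)^(-13/2)

E[X^3] = D^3[M](0) = 3315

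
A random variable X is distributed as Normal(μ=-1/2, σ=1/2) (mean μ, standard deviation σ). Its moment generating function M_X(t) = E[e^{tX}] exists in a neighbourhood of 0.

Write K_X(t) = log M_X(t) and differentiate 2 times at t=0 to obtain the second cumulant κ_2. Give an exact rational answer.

κ_2 = K′′(0) = 1/4

M_X(t) = e^(t^2/8 - t/2)
K_X(t) = log M_X(t) = t^2/8 - t/2
K′(t) = t/4 - 1/2
K′′(t) = 1/4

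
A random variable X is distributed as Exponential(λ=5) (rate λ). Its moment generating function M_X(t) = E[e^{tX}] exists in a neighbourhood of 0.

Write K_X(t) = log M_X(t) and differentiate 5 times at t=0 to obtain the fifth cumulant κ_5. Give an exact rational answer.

κ_5 = K′′′′′(0) = 24/3125

M_X(t) = 5/(5 - t)
K_X(t) = log M_X(t) = -log(5 - t) + log(5)
K′(t) = -1/(t - 5)
K′′(t) = 1/(t^2 - 10*t + 25)
K′′′(t) = -2/(t^3 - 15*t^2 + 75*t - 125)
K′′′′(t) = 6/(t^4 - 20*t^3 + 150*t^2 - 500*t + 625)
K′′′′′(t) = -24/(t^5 - 25*t^4 + 250*t^3 - 1250*t^2 + 3125*t - 3125)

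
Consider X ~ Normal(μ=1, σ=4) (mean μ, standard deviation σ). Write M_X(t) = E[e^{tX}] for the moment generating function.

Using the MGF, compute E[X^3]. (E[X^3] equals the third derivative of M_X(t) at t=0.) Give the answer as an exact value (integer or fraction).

E[X^3] = M′′′(0) = 49

M_X(t) = e^(8*t^2 + t)
M′(t) = 16*t*e^(t)*e^(8*t^2) + e^(t)*e^(8*t^2)
M′′(t) = 256*t^2*e^(t)*e^(8*t^2) + 32*t*e^(t)*e^(8*t^2) + 17*e^(t)*e^(8*t^2)
M′′′(t) = 4096*t^3*e^(t)*e^(8*t^2) + 768*t^2*e^(t)*e^(8*t^2) + 816*t*e^(t)*e^(8*t^2) + 49*e^(t)*e^(8*t^2)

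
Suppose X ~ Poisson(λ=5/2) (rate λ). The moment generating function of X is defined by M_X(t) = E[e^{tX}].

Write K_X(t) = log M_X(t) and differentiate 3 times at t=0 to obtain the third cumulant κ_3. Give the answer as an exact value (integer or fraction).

κ_3 = K′′′(0) = 5/2

M_X(t) = e^(5*e^(t)/2 - 5/2)
K_X(t) = log M_X(t) = 5*e^(t)/2 - 5/2
K′(t) = 5*e^(t)/2
K′′(t) = 5*e^(t)/2
K′′′(t) = 5*e^(t)/2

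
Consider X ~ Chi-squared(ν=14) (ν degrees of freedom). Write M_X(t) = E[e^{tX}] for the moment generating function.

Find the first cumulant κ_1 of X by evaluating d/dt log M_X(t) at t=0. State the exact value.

κ_1 = K′(0) = 14

M_X(t) = (1 - 2*t)^(-7)
K_X(t) = log M_X(t) = -7*log(1 - 2*t)
K′(t) = -14/(2*t - 1)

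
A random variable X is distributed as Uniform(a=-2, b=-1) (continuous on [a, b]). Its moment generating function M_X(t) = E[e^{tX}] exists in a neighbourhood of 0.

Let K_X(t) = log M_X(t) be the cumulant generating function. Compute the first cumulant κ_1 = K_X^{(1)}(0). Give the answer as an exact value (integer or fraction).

M_X(t) = (e^(-t) - e^(-2*t))/t
K_X(t) = log M_X(t) = -log(t) + log(e^(-t) - e^(-2*t))
K^(1)(t) = (-t*e^(t) + 2*t - e^(t) + 1)/(t*e^(t) - t)

κ_1 = K^(1)(0) = -3/2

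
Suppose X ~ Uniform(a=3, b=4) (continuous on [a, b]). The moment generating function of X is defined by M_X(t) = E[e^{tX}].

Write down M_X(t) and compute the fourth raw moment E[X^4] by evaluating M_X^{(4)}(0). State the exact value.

M_X(t) = (e^(4*t) - e^(3*t))/t

E[X^4] = D^4[M](0) = 781/5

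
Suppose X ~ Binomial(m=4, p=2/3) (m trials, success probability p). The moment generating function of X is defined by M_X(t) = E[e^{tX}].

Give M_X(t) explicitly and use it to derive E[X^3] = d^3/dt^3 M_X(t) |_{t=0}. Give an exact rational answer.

E[X^3] = M′′′(0) = 232/9

M_X(t) = (2*e^(t)/3 + 1/3)^4
M′(t) = 64*e^(4*t)/81 + 32*e^(3*t)/27 + 16*e^(2*t)/27 + 8*e^(t)/81
M′′(t) = 256*e^(4*t)/81 + 32*e^(3*t)/9 + 32*e^(2*t)/27 + 8*e^(t)/81
M′′′(t) = 1024*e^(4*t)/81 + 32*e^(3*t)/3 + 64*e^(2*t)/27 + 8*e^(t)/81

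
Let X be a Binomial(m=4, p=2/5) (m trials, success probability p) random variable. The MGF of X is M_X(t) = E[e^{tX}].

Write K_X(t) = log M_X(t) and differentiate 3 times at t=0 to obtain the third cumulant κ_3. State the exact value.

κ_3 = K^(3)(0) = 24/125

M_X(t) = (2*e^(t)/5 + 3/5)^4
K_X(t) = log M_X(t) = 4*log(2*e^(t)/5 + 3/5)
K^(3)(t) = (-48*e^(2*t) + 72*e^(t))/(8*e^(3*t) + 36*e^(2*t) + 54*e^(t) + 27)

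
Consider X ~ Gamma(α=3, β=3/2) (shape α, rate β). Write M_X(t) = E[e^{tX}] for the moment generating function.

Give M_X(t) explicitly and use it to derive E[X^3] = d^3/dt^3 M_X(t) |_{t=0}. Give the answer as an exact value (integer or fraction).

E[X^3] = d^3M/dt^3 |_{t=0} = 160/9

M_X(t) = 27/(8*(3/2 - t)^3)
dM/dt = 162/(16*t^4 - 96*t^3 + 216*t^2 - 216*t + 81)
d^2M/dt^2 = -1296/(32*t^5 - 240*t^4 + 720*t^3 - 1080*t^2 + 810*t - 243)
d^3M/dt^3 = 12960/(64*t^6 - 576*t^5 + 2160*t^4 - 4320*t^3 + 4860*t^2 - 2916*t + 729)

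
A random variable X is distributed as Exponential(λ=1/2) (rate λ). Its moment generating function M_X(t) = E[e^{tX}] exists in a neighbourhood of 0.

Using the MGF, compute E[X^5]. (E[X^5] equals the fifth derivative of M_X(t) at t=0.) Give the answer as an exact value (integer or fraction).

E[X^5] = M′′′′′(0) = 3840

M_X(t) = 1/(2*(1/2 - t))
M′(t) = 2/(4*t^2 - 4*t + 1)
M′′(t) = -8/(8*t^3 - 12*t^2 + 6*t - 1)
M′′′(t) = 48/(16*t^4 - 32*t^3 + 24*t^2 - 8*t + 1)
M′′′′(t) = -384/(32*t^5 - 80*t^4 + 80*t^3 - 40*t^2 + 10*t - 1)
M′′′′′(t) = 3840/(64*t^6 - 192*t^5 + 240*t^4 - 160*t^3 + 60*t^2 - 12*t + 1)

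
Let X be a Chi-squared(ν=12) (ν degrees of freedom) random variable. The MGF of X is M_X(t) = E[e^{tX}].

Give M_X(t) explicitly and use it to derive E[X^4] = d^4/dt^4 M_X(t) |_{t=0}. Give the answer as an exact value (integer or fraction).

E[X^4] = D^4[M](0) = 48384

M_X(t) = (1 - 2*t)^(-6)
D^4[M](t) = 48384/(1024*t^10 - 5120*t^9 + 11520*t^8 - 15360*t^7 + 13440*t^6 - 8064*t^5 + 3360*t^4 - 960*t^3 + 180*t^2 - 20*t + 1)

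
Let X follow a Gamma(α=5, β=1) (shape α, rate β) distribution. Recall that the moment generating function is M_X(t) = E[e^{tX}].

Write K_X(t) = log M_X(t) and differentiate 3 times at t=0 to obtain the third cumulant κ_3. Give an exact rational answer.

M_X(t) = (1 - t)^(-5)
K_X(t) = log M_X(t) = -5*log(1 - t)
D^3[K](t) = -10/(t^3 - 3*t^2 + 3*t - 1)

κ_3 = D^3[K](0) = 10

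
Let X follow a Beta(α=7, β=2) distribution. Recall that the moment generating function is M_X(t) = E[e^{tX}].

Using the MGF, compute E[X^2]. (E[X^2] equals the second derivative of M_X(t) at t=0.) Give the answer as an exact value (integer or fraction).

E[X^2] = M^(2)(0) = 28/45

M_X(t) = ₁F₁(7; 9; t)
M^(2)(t) = 28*₁F₁(9; 11; t)/45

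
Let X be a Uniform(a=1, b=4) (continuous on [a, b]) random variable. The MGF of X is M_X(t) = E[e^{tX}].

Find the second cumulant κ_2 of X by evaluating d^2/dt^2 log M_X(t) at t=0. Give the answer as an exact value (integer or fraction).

κ_2 = d^2K/dt^2 |_{t=0} = 3/4

M_X(t) = (e^(4*t) - e^(t))/(3*t)
K_X(t) = log M_X(t) = -log(t) + log(e^(4*t) - e^(t)) - log(3)
dK/dt = (4*t*e^(3*t) - t - e^(3*t) + 1)/(t*e^(3*t) - t)
d^2K/dt^2 = (-9*t^2*e^(3*t) + e^(6*t) - 2*e^(3*t) + 1)/(t^2*e^(6*t) - 2*t^2*e^(3*t) + t^2)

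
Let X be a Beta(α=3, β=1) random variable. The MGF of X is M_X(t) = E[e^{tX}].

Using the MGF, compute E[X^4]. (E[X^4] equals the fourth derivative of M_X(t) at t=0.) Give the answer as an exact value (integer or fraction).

E[X^4] = M′′′′(0) = 3/7

M_X(t) = ₁F₁(3; 4; t)
M′(t) = 3*₁F₁(4; 5; t)/4
M′′(t) = 3*₁F₁(5; 6; t)/5
M′′′(t) = ₁F₁(6; 7; t)/2
M′′′′(t) = 3*₁F₁(7; 8; t)/7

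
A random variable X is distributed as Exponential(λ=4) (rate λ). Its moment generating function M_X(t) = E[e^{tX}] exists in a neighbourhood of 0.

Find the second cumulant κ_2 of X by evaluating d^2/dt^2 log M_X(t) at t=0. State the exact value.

κ_2 = d^2K/dt^2 |_{t=0} = 1/16

M_X(t) = 4/(4 - t)
K_X(t) = log M_X(t) = -log(4 - t) + 2*log(2)
dK/dt = -1/(t - 4)
d^2K/dt^2 = 1/(t^2 - 8*t + 16)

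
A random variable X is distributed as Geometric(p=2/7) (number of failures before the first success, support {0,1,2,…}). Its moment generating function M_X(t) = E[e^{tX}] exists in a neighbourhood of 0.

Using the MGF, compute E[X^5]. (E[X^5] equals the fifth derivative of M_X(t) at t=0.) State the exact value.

E[X^5] = d^5M/dt^5 |_{t=0} = 47255/2

M_X(t) = 2/(7*(1 - 5*e^(t)/7))
dM/dt = 10*e^(t)/(25*e^(2*t) - 70*e^(t) + 49)
d^2M/dt^2 = (-50*e^(2*t) - 70*e^(t))/(125*e^(3*t) - 525*e^(2*t) + 735*e^(t) - 343)
d^3M/dt^3 = (250*e^(3*t) + 1400*e^(2*t) + 490*e^(t))/(625*e^(4*t) - 3500*e^(3*t) + 7350*e^(2*t) - 6860*e^(t) + 2401)
d^4M/dt^4 = (-1250*e^(4*t) - 19250*e^(3*t) - 26950*e^(2*t) - 3430*e^(t))/(3125*e^(5*t) - 21875*e^(4*t) + 61250*e^(3*t) - 85750*e^(2*t) + 60025*e^(t) - 16807)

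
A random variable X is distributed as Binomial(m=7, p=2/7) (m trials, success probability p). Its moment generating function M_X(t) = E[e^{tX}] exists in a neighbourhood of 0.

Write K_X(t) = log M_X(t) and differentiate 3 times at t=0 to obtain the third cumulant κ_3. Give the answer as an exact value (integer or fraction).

M_X(t) = (2*e^(t)/7 + 5/7)^7
K_X(t) = log M_X(t) = 7*log(2*e^(t)/7 + 5/7)
D^3[K](t) = (-140*e^(2*t) + 350*e^(t))/(8*e^(3*t) + 60*e^(2*t) + 150*e^(t) + 125)

κ_3 = D^3[K](0) = 30/49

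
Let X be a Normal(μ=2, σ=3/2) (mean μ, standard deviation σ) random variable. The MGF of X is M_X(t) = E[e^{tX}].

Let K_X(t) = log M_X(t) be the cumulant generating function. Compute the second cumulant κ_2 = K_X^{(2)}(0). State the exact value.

M_X(t) = e^(9*t^2/8 + 2*t)
K_X(t) = log M_X(t) = 9*t^2/8 + 2*t
D^2[K](t) = 9/4

κ_2 = D^2[K](0) = 9/4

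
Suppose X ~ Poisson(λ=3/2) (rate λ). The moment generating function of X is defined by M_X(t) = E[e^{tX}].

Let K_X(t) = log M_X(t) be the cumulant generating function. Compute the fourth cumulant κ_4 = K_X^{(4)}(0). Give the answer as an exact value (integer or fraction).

κ_4 = d^4K/dt^4 |_{t=0} = 3/2

M_X(t) = e^(3*e^(t)/2 - 3/2)
K_X(t) = log M_X(t) = 3*e^(t)/2 - 3/2
dK/dt = 3*e^(t)/2
d^2K/dt^2 = 3*e^(t)/2
d^3K/dt^3 = 3*e^(t)/2
d^4K/dt^4 = 3*e^(t)/2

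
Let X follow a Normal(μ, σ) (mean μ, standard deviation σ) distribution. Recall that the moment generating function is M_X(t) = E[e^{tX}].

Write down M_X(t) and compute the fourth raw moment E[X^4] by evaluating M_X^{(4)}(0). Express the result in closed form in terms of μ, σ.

M_X(t) = e^(μ*t + σ^2*t^2/2)

E[X^4] = M^(4)(0) = μ^4 + 6*μ^2*σ^2 + 3*σ^4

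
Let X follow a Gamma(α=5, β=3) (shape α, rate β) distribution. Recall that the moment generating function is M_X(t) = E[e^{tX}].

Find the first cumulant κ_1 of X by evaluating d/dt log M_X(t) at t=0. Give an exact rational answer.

κ_1 = D[K](0) = 5/3

M_X(t) = 243/(3 - t)^5
K_X(t) = log M_X(t) = -5*log(3 - t) + 5*log(3)
D[K](t) = -5/(t - 3)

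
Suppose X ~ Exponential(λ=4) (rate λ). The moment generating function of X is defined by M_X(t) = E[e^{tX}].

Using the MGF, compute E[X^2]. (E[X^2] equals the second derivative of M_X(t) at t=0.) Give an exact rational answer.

M_X(t) = 4/(4 - t)
dM/dt = 4/(t^2 - 8*t + 16)
d^2M/dt^2 = -8/(t^3 - 12*t^2 + 48*t - 64)

E[X^2] = d^2M/dt^2 |_{t=0} = 1/8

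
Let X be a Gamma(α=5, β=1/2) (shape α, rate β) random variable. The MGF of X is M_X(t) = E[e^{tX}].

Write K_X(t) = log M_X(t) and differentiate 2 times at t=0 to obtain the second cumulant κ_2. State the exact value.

M_X(t) = 1/(32*(1/2 - t)^5)
K_X(t) = log M_X(t) = -5*log(1/2 - t) - 5*log(2)
D^2[K](t) = 20/(4*t^2 - 4*t + 1)

κ_2 = D^2[K](0) = 20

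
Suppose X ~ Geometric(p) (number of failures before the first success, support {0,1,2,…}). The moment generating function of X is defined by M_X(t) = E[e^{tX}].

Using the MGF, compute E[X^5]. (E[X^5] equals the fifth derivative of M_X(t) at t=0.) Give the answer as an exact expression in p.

E[X^5] = D^5[M](0) = -1 + 31/p - 180/p^2 + 390/p^3 - 360/p^4 + 120/p^5

M_X(t) = p/(-(1 - p)*e^(t) + 1)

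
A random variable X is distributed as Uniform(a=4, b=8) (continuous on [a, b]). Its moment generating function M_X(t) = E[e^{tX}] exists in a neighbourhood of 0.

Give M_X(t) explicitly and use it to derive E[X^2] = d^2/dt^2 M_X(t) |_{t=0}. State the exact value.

M_X(t) = (e^(8*t) - e^(4*t))/(4*t)
M^(2)(t) = (32*t^2*e^(8*t) - 8*t^2*e^(4*t) - 8*t*e^(8*t) + 4*t*e^(4*t) + e^(8*t) - e^(4*t))/(2*t^3)

E[X^2] = M^(2)(0) = 112/3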